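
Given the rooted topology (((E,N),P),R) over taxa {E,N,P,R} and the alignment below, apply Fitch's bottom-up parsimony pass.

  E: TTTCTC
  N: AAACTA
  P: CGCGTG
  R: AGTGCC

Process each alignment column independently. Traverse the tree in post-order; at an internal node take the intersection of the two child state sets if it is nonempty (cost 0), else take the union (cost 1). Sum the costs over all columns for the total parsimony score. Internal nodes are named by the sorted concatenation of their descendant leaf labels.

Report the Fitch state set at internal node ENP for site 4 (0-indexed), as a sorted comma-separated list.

EN@0: {T} ∪ {A} = {A,T} (union, +1)
ENP@0: {A,T} ∪ {C} = {A,C,T} (union, +1)
ENPR@0: {A,C,T} ∩ {A} = {A} (intersection, +0)
EN@1: {T} ∪ {A} = {A,T} (union, +1)
ENP@1: {A,T} ∪ {G} = {A,G,T} (union, +1)
ENPR@1: {A,G,T} ∩ {G} = {G} (intersection, +0)
EN@2: {T} ∪ {A} = {A,T} (union, +1)
ENP@2: {A,T} ∪ {C} = {A,C,T} (union, +1)
ENPR@2: {A,C,T} ∩ {T} = {T} (intersection, +0)
EN@3: {C} ∩ {C} = {C} (intersection, +0)
ENP@3: {C} ∪ {G} = {C,G} (union, +1)
ENPR@3: {C,G} ∩ {G} = {G} (intersection, +0)
EN@4: {T} ∩ {T} = {T} (intersection, +0)
ENP@4: {T} ∩ {T} = {T} (intersection, +0)
ENPR@4: {T} ∪ {C} = {C,T} (union, +1)
EN@5: {C} ∪ {A} = {A,C} (union, +1)
ENP@5: {A,C} ∪ {G} = {A,C,G} (union, +1)
ENPR@5: {A,C,G} ∩ {C} = {C} (intersection, +0)
per-site changes: [2, 2, 2, 1, 1, 2]; total = 10

T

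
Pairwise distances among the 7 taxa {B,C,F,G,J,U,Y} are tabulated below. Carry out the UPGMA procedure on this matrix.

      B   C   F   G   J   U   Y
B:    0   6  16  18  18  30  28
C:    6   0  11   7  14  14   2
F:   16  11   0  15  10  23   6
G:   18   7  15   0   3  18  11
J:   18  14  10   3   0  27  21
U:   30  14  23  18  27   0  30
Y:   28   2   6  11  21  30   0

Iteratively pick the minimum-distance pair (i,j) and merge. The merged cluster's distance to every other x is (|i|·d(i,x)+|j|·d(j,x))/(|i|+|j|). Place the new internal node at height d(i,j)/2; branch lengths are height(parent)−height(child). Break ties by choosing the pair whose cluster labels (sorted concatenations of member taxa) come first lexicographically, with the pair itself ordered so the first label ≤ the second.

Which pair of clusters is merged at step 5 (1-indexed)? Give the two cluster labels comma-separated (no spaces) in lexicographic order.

B,CFGJY

iteration 1: select C,Y (d=2); attach at lengths (1, 1); label the merged cluster CY
  updated: d(B,CY)=17, d(CY,F)=17/2, d(CY,G)=9, d(CY,J)=35/2, d(CY,U)=22
iteration 2: select G,J (d=3); attach at lengths (3/2, 3/2); label the merged cluster GJ
  updated: d(B,GJ)=18, d(CY,GJ)=53/4, d(F,GJ)=25/2, d(GJ,U)=45/2
iteration 3: select CY,F (d=17/2); attach at lengths (13/4, 17/4); label the merged cluster CFY
  updated: d(B,CFY)=50/3, d(CFY,GJ)=13, d(CFY,U)=67/3
iteration 4: select CFY,GJ (d=13); attach at lengths (9/4, 5); label the merged cluster CFGJY
  updated: d(B,CFGJY)=86/5, d(CFGJY,U)=112/5
iteration 5: select B,CFGJY (d=86/5); attach at lengths (43/5, 21/10); label the merged cluster BCFGJY
  updated: d(BCFGJY,U)=71/3
iteration 6: select BCFGJY,U (d=71/3); attach at lengths (97/30, 71/6); label the merged cluster BCFGJUY
final tree: ((B:43/5,(((C:1,Y:1):13/4,F:17/4):9/4,(G:3/2,J:3/2):5):21/10):97/30,U:71/6)
total length: 2731/60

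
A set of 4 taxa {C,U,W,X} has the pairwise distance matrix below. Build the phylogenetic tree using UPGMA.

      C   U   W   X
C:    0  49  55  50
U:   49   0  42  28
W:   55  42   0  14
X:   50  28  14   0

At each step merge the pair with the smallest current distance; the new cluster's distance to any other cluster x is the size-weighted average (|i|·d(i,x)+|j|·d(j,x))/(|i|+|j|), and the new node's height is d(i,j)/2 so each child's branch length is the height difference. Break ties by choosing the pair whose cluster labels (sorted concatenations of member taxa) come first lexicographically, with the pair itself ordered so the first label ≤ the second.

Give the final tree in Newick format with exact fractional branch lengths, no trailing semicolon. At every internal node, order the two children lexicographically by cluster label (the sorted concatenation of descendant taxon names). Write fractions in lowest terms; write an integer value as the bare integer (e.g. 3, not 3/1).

1. join W+X (d=14) ⇒ WX; edges |W|=7, |X|=7
  updated: d(C,WX)=105/2, d(U,WX)=35
2. join U+WX (d=35) ⇒ UWX; edges |U|=35/2, |WX|=21/2
  updated: d(C,UWX)=154/3
3. join C+UWX (d=154/3) ⇒ CUWX; edges |C|=77/3, |UWX|=49/6
final tree: (C:77/3,(U:35/2,(W:7,X:7):21/2):49/6)
total length: 455/6

(C:77/3,(U:35/2,(W:7,X:7):21/2):49/6)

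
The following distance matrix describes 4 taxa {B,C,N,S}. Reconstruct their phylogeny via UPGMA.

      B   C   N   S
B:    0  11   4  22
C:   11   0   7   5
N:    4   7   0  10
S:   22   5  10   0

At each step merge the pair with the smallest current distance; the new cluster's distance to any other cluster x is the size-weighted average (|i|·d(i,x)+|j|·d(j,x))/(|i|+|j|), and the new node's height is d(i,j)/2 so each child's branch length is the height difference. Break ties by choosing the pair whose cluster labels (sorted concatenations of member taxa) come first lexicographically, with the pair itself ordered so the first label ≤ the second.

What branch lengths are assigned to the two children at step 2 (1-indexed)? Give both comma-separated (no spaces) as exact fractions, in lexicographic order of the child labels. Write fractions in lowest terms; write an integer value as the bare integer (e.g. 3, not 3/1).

5/2,5/2

1. join B+N (d=4) ⇒ BN; edges |B|=2, |N|=2
  updated: d(BN,C)=9, d(BN,S)=16
2. join C+S (d=5) ⇒ CS; edges |C|=5/2, |S|=5/2
  updated: d(BN,CS)=25/2
3. join BN+CS (d=25/2) ⇒ BCNS; edges |BN|=17/4, |CS|=15/4
final tree: ((B:2,N:2):17/4,(C:5/2,S:5/2):15/4)
total length: 17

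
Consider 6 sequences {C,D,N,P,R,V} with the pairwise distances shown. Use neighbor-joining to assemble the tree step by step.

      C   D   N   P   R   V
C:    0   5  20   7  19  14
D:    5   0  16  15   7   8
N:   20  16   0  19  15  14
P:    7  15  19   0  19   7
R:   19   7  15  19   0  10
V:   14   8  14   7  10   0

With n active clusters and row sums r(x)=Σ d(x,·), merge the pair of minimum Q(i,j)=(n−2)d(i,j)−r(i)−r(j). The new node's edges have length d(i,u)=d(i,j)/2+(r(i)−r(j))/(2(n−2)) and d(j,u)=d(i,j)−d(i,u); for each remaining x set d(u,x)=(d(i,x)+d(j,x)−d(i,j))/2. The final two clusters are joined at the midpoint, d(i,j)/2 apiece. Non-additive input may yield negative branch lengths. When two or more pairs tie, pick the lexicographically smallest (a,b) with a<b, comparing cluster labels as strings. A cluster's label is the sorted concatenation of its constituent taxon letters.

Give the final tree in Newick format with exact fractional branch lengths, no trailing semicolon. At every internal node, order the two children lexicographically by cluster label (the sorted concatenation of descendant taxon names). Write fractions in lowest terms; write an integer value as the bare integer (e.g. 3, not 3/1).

1. join C+P (d=7, Q=-104) ⇒ CP; edges |C|=13/4, |P|=15/4
  updated: d(CP,D)=13/2, d(CP,N)=16, d(CP,R)=31/2, d(CP,V)=7
2. join D+R (d=7, Q=-64) ⇒ DR; edges |D|=11/6, |R|=31/6
  updated: d(CP,DR)=15/2, d(DR,N)=12, d(DR,V)=11/2
3. join CP+V (d=7, Q=-43) ⇒ CPV; edges |CP|=9/2, |V|=5/2
  updated: d(CPV,DR)=3, d(CPV,N)=23/2
4. join CPV+DR (d=3, Q=-53/2) ⇒ CDPRV; edges |CPV|=5/4, |DR|=7/4
  updated: d(CDPRV,N)=41/4
5. join CDPRV+N (d=41/4) ⇒ CDNPRV; edges |CDPRV|=41/8, |N|=41/8
final tree: ((((C:13/4,P:15/4):9/2,V:5/2):5/4,(D:11/6,R:31/6):7/4):41/8,N:41/8)
total length: 137/4

((((C:13/4,P:15/4):9/2,V:5/2):5/4,(D:11/6,R:31/6):7/4):41/8,N:41/8)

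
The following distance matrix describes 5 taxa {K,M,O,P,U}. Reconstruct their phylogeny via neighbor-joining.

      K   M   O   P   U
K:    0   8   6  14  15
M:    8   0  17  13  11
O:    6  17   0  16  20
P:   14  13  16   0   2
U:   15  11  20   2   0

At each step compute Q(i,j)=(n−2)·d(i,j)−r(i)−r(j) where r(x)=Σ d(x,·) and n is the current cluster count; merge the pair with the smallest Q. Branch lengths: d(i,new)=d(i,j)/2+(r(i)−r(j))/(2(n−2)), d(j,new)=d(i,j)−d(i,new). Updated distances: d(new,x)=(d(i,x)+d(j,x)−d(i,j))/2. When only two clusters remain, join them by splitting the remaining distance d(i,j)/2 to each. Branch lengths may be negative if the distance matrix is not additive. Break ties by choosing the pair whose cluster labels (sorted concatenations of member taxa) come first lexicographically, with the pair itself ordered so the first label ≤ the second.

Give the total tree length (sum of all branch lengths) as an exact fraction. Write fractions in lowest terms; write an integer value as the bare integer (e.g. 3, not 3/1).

195/8

iteration 1: select P,U (d=2, Q=-87); attach at lengths (1/2, 3/2); label the merged cluster PU
  updated: d(K,PU)=27/2, d(M,PU)=11, d(O,PU)=17
iteration 2: select K,O (d=6, Q=-111/2); attach at lengths (-1/8, 49/8); label the merged cluster KO
  updated: d(KO,M)=19/2, d(KO,PU)=49/4
iteration 3: select KO,M (d=19/2, Q=-131/4); attach at lengths (43/8, 33/8); label the merged cluster KMO
  updated: d(KMO,PU)=55/8
iteration 4: select KMO,PU (d=55/8); attach at lengths (55/16, 55/16); label the merged cluster KMOPU
final tree: (((K:-1/8,O:49/8):43/8,M:33/8):55/16,(P:1/2,U:3/2):55/16)
total length: 195/8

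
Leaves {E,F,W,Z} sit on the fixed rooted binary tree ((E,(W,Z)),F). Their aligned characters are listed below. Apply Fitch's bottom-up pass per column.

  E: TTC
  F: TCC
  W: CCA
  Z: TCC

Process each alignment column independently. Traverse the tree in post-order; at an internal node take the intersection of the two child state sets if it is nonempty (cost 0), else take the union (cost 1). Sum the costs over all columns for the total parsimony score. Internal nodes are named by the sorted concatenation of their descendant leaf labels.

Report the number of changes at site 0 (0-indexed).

1

WZ@0: {C} ∪ {T} = {C,T} (union, +1)
EWZ@0: {T} ∩ {C,T} = {T} (intersection, +0)
EFWZ@0: {T} ∩ {T} = {T} (intersection, +0)
WZ@1: {C} ∩ {C} = {C} (intersection, +0)
EWZ@1: {T} ∪ {C} = {C,T} (union, +1)
EFWZ@1: {C,T} ∩ {C} = {C} (intersection, +0)
WZ@2: {A} ∪ {C} = {A,C} (union, +1)
EWZ@2: {C} ∩ {A,C} = {C} (intersection, +0)
EFWZ@2: {C} ∩ {C} = {C} (intersection, +0)
per-site changes: [1, 1, 1]; total = 3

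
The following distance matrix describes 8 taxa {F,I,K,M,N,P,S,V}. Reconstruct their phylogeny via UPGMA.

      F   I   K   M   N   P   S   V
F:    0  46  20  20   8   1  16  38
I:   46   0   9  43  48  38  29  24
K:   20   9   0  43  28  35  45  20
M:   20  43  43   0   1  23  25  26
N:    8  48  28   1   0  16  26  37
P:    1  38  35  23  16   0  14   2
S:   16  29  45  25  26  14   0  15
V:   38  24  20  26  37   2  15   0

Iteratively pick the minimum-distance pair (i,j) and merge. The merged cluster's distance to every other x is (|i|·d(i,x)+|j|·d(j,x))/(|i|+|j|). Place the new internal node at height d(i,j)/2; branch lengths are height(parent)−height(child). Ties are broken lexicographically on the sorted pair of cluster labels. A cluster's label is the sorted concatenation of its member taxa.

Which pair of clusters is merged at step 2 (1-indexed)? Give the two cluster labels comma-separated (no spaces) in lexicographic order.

M,N

step 1: merge (F,P) at d=1; branch lengths F→1/2, P→1/2; new cluster FP
  updated: d(FP,I)=42, d(FP,K)=55/2, d(FP,M)=43/2, d(FP,N)=12, d(FP,S)=15, d(FP,V)=20
step 2: merge (M,N) at d=1; branch lengths M→1/2, N→1/2; new cluster MN
  updated: d(FP,MN)=67/4, d(I,MN)=91/2, d(K,MN)=71/2, d(MN,S)=51/2, d(MN,V)=63/2
step 3: merge (I,K) at d=9; branch lengths I→9/2, K→9/2; new cluster IK
  updated: d(FP,IK)=139/4, d(IK,MN)=81/2, d(IK,S)=37, d(IK,V)=22
step 4: merge (FP,S) at d=15; branch lengths FP→7, S→15/2; new cluster FPS
  updated: d(FPS,IK)=71/2, d(FPS,MN)=59/3, d(FPS,V)=55/3
step 5: merge (FPS,V) at d=55/3; branch lengths FPS→5/3, V→55/6; new cluster FPSV
  updated: d(FPSV,IK)=257/8, d(FPSV,MN)=181/8
step 6: merge (FPSV,MN) at d=181/8; branch lengths FPSV→103/48, MN→173/16; new cluster FMNPSV
  updated: d(FMNPSV,IK)=419/12
step 7: merge (FMNPSV,IK) at d=419/12; branch lengths FMNPSV→295/48, IK→311/24; new cluster FIKMNPSV
final tree: (((((F:1/2,P:1/2):7,S:15/2):5/3,V:55/6):103/48,(M:1/2,N:1/2):173/16):295/48,(I:9/2,K:9/2):311/24)
total length: 3283/48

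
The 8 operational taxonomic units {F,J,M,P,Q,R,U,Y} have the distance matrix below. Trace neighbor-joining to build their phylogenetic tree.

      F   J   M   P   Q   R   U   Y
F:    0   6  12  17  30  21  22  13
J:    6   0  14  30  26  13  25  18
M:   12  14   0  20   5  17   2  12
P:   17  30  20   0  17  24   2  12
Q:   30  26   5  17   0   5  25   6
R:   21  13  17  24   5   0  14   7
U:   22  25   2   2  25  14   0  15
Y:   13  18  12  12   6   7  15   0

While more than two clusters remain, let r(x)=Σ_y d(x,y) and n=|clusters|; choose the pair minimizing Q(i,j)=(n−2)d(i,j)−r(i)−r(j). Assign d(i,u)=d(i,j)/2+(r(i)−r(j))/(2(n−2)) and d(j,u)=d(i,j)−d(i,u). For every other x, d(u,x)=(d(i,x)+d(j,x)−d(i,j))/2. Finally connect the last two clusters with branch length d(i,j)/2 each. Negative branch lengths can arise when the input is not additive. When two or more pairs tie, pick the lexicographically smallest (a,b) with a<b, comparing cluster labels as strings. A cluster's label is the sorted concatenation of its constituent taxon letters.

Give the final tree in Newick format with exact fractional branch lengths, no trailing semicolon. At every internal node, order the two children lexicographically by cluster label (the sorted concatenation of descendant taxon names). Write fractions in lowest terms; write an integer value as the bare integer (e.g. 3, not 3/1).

((((F:25/12,J:47/12):17/2,M:3/2):11/8,(P:27/10,U:-7/10):67/8):33/16,((Q:5/2,R:5/2):17/6,Y:7/6):33/16)

step 1: merge (F,J) at d=6, Q=-217; branch lengths F→25/12, J→47/12; new cluster FJ
  updated: d(FJ,M)=10, d(FJ,P)=41/2, d(FJ,Q)=25, d(FJ,R)=14, d(FJ,U)=41/2, d(FJ,Y)=25/2
step 2: merge (P,U) at d=2, Q=-164; branch lengths P→27/10, U→-7/10; new cluster PU
  updated: d(FJ,PU)=39/2, d(M,PU)=10, d(PU,Q)=20, d(PU,R)=18, d(PU,Y)=25/2
step 3: merge (Q,R) at d=5, Q=-102; branch lengths Q→5/2, R→5/2; new cluster QR
  updated: d(FJ,QR)=17, d(M,QR)=17/2, d(PU,QR)=33/2, d(QR,Y)=4
step 4: merge (QR,Y) at d=4, Q=-75; branch lengths QR→17/6, Y→7/6; new cluster QRY
  updated: d(FJ,QRY)=51/4, d(M,QRY)=33/4, d(PU,QRY)=25/2
step 5: merge (FJ,M) at d=10, Q=-101/2; branch lengths FJ→17/2, M→3/2; new cluster FJM
  updated: d(FJM,PU)=39/4, d(FJM,QRY)=11/2
step 6: merge (FJM,PU) at d=39/4, Q=-111/4; branch lengths FJM→11/8, PU→67/8; new cluster FJMPU
  updated: d(FJMPU,QRY)=33/8
step 7: merge (FJMPU,QRY) at d=33/8; branch lengths FJMPU→33/16, QRY→33/16; new cluster FJMPQRUY
final tree: ((((F:25/12,J:47/12):17/2,M:3/2):11/8,(P:27/10,U:-7/10):67/8):33/16,((Q:5/2,R:5/2):17/6,Y:7/6):33/16)
total length: 327/8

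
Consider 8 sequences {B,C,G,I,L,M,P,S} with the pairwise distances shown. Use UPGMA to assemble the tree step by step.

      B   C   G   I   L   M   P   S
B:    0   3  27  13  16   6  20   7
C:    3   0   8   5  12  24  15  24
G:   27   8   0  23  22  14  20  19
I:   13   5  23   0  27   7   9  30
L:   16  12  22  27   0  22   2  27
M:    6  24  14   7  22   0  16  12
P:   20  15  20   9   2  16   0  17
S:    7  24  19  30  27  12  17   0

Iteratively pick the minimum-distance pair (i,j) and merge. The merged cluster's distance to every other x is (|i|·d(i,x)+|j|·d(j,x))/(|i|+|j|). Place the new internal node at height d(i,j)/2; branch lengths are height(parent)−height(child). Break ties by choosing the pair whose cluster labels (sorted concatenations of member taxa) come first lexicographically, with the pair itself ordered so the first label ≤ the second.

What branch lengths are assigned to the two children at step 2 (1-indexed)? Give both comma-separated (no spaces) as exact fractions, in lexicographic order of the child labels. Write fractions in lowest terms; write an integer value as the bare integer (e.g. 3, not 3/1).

step 1: merge (L,P) at d=2; branch lengths L→1, P→1; new cluster LP
  updated: d(B,LP)=18, d(C,LP)=27/2, d(G,LP)=21, d(I,LP)=18, d(LP,M)=19, d(LP,S)=22
step 2: merge (B,C) at d=3; branch lengths B→3/2, C→3/2; new cluster BC
  updated: d(BC,G)=35/2, d(BC,I)=9, d(BC,LP)=63/4, d(BC,M)=15, d(BC,S)=31/2
step 3: merge (I,M) at d=7; branch lengths I→7/2, M→7/2; new cluster IM
  updated: d(BC,IM)=12, d(G,IM)=37/2, d(IM,LP)=37/2, d(IM,S)=21
step 4: merge (BC,IM) at d=12; branch lengths BC→9/2, IM→5/2; new cluster BCIM
  updated: d(BCIM,G)=18, d(BCIM,LP)=137/8, d(BCIM,S)=73/4
step 5: merge (BCIM,LP) at d=137/8; branch lengths BCIM→41/16, LP→121/16; new cluster BCILMP
  updated: d(BCILMP,G)=19, d(BCILMP,S)=39/2
step 6: merge (BCILMP,G) at d=19; branch lengths BCILMP→15/16, G→19/2; new cluster BCGILMP
  updated: d(BCGILMP,S)=136/7
step 7: merge (BCGILMP,S) at d=136/7; branch lengths BCGILMP→3/14, S→68/7; new cluster BCGILMPS
final tree: (((((B:3/2,C:3/2):9/2,(I:7/2,M:7/2):5/2):41/16,(L:1,P:1):121/16):15/16,G:19/2):3/14,S:68/7)
total length: 5543/112

3/2,3/2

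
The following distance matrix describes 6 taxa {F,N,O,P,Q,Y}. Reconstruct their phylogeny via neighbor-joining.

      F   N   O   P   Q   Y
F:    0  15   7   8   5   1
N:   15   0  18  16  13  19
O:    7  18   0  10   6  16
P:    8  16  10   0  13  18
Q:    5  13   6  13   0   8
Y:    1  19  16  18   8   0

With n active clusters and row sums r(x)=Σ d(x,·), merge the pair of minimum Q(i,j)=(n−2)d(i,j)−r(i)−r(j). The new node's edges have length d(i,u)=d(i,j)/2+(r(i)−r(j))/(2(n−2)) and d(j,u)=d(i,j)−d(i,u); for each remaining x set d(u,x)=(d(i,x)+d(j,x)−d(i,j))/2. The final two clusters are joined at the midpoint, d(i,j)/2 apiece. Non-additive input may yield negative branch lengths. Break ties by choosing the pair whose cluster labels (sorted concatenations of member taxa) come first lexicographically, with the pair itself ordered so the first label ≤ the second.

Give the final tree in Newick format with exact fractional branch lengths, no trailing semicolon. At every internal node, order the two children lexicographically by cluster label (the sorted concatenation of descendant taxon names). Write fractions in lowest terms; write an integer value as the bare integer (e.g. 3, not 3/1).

iteration 1: select F,Y (d=1, Q=-94); attach at lengths (-11/4, 15/4); label the merged cluster FY
  updated: d(FY,N)=33/2, d(FY,O)=11, d(FY,P)=25/2, d(FY,Q)=6
iteration 2: select N,P (d=16, Q=-67); attach at lengths (10, 6); label the merged cluster NP
  updated: d(FY,NP)=13/2, d(NP,O)=6, d(NP,Q)=5
iteration 3: select FY,Q (d=6, Q=-57/2); attach at lengths (37/8, 11/8); label the merged cluster FQY
  updated: d(FQY,NP)=11/4, d(FQY,O)=11/2
iteration 4: select FQY,NP (d=11/4, Q=-57/4); attach at lengths (9/8, 13/8); label the merged cluster FNPQY
  updated: d(FNPQY,O)=35/8
iteration 5: select FNPQY,O (d=35/8); attach at lengths (35/16, 35/16); label the merged cluster FNOPQY
final tree: ((((F:-11/4,Y:15/4):37/8,Q:11/8):9/8,(N:10,P:6):13/8):35/16,O:35/16)
total length: 241/8

((((F:-11/4,Y:15/4):37/8,Q:11/8):9/8,(N:10,P:6):13/8):35/16,O:35/16)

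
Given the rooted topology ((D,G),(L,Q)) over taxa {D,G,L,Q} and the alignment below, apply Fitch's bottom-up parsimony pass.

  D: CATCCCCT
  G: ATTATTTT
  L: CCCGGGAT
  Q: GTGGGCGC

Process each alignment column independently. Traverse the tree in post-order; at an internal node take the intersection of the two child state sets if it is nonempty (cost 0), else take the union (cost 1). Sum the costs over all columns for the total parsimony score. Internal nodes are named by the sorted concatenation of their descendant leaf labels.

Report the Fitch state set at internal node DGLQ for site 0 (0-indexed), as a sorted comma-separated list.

C

site 0, node DG: D={C} ∪ G={A} → {A,C} (+1)
site 0, node LQ: L={C} ∪ Q={G} → {C,G} (+1)
site 0, node DGLQ: DG={A,C} ∩ LQ={C,G} → {C} (+0)
site 1, node DG: D={A} ∪ G={T} → {A,T} (+1)
site 1, node LQ: L={C} ∪ Q={T} → {C,T} (+1)
site 1, node DGLQ: DG={A,T} ∩ LQ={C,T} → {T} (+0)
site 2, node DG: D={T} ∩ G={T} → {T} (+0)
site 2, node LQ: L={C} ∪ Q={G} → {C,G} (+1)
site 2, node DGLQ: DG={T} ∪ LQ={C,G} → {C,G,T} (+1)
site 3, node DG: D={C} ∪ G={A} → {A,C} (+1)
site 3, node LQ: L={G} ∩ Q={G} → {G} (+0)
site 3, node DGLQ: DG={A,C} ∪ LQ={G} → {A,C,G} (+1)
site 4, node DG: D={C} ∪ G={T} → {C,T} (+1)
site 4, node LQ: L={G} ∩ Q={G} → {G} (+0)
site 4, node DGLQ: DG={C,T} ∪ LQ={G} → {C,G,T} (+1)
site 5, node DG: D={C} ∪ G={T} → {C,T} (+1)
site 5, node LQ: L={G} ∪ Q={C} → {C,G} (+1)
site 5, node DGLQ: DG={C,T} ∩ LQ={C,G} → {C} (+0)
site 6, node DG: D={C} ∪ G={T} → {C,T} (+1)
site 6, node LQ: L={A} ∪ Q={G} → {A,G} (+1)
site 6, node DGLQ: DG={C,T} ∪ LQ={A,G} → {A,C,G,T} (+1)
site 7, node DG: D={T} ∩ G={T} → {T} (+0)
site 7, node LQ: L={T} ∪ Q={C} → {C,T} (+1)
site 7, node DGLQ: DG={T} ∩ LQ={C,T} → {T} (+0)
per-site changes: [2, 2, 2, 2, 2, 2, 3, 1]; total = 16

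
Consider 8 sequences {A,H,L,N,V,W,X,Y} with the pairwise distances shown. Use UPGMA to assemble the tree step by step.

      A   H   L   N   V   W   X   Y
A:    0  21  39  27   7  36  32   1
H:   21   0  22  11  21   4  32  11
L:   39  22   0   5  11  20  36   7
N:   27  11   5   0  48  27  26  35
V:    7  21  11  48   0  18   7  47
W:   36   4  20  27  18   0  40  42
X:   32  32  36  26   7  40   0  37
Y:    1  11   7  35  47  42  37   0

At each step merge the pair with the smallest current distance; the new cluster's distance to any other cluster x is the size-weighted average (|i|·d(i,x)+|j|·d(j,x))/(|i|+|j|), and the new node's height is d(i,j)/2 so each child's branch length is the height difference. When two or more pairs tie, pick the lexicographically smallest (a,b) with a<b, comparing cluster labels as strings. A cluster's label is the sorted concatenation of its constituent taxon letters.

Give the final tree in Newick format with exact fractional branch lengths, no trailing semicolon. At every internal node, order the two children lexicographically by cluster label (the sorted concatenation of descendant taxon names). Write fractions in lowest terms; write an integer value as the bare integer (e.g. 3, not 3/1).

(((A:1/2,Y:1/2):105/8,((H:2,W:2):8,(L:5/2,N:5/2):15/2):29/8):7/6,(V:7/2,X:7/2):271/24)

1. join A+Y (d=1) ⇒ AY; edges |A|=1/2, |Y|=1/2
  updated: d(AY,H)=16, d(AY,L)=23, d(AY,N)=31, d(AY,V)=27, d(AY,W)=39, d(AY,X)=69/2
2. join H+W (d=4) ⇒ HW; edges |H|=2, |W|=2
  updated: d(AY,HW)=55/2, d(HW,L)=21, d(HW,N)=19, d(HW,V)=39/2, d(HW,X)=36
3. join L+N (d=5) ⇒ LN; edges |L|=5/2, |N|=5/2
  updated: d(AY,LN)=27, d(HW,LN)=20, d(LN,V)=59/2, d(LN,X)=31
4. join V+X (d=7) ⇒ VX; edges |V|=7/2, |X|=7/2
  updated: d(AY,VX)=123/4, d(HW,VX)=111/4, d(LN,VX)=121/4
5. join HW+LN (d=20) ⇒ HLNW; edges |HW|=8, |LN|=15/2
  updated: d(AY,HLNW)=109/4, d(HLNW,VX)=29
6. join AY+HLNW (d=109/4) ⇒ AHLNWY; edges |AY|=105/8, |HLNW|=29/8
  updated: d(AHLNWY,VX)=355/12
7. join AHLNWY+VX (d=355/12) ⇒ AHLNVWXY; edges |AHLNWY|=7/6, |VX|=271/24
final tree: (((A:1/2,Y:1/2):105/8,((H:2,W:2):8,(L:5/2,N:5/2):15/2):29/8):7/6,(V:7/2,X:7/2):271/24)
total length: 1481/24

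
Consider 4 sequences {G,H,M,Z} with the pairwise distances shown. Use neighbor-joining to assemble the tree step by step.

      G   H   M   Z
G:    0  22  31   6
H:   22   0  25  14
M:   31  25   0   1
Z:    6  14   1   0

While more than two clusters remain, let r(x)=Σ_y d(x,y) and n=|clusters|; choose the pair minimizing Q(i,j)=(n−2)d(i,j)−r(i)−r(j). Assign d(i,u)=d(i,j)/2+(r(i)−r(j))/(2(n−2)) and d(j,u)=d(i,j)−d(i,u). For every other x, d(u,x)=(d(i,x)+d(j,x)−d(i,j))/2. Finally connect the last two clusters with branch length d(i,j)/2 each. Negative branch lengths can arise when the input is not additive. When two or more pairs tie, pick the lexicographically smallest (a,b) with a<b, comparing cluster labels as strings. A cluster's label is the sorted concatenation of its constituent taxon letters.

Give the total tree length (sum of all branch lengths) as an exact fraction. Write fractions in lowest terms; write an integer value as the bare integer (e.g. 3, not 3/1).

1. join G+H (d=22, Q=-76) ⇒ GH; edges |G|=21/2, |H|=23/2
  updated: d(GH,M)=17, d(GH,Z)=-1
2. join GH+M (d=17, Q=-17) ⇒ GHM; edges |GH|=15/2, |M|=19/2
  updated: d(GHM,Z)=-17/2
3. join GHM+Z (d=-17/2) ⇒ GHMZ; edges |GHM|=-17/4, |Z|=-17/4
final tree: (((G:21/2,H:23/2):15/2,M:19/2):-17/4,Z:-17/4)
total length: 61/2

61/2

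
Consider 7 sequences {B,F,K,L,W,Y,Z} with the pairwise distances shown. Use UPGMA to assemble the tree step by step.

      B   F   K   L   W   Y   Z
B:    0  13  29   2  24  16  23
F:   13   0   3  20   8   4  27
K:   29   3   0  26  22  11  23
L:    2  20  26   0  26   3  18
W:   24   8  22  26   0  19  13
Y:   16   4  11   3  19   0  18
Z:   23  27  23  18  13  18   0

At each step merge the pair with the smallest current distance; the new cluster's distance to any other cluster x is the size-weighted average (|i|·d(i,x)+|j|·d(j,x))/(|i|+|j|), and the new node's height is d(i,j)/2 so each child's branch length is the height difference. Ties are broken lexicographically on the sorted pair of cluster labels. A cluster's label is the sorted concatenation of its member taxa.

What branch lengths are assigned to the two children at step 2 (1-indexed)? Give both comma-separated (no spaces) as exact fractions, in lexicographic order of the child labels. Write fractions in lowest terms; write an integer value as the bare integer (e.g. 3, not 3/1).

3/2,3/2

iteration 1: select B,L (d=2); attach at lengths (1, 1); label the merged cluster BL
  updated: d(BL,F)=33/2, d(BL,K)=55/2, d(BL,W)=25, d(BL,Y)=19/2, d(BL,Z)=41/2
iteration 2: select F,K (d=3); attach at lengths (3/2, 3/2); label the merged cluster FK
  updated: d(BL,FK)=22, d(FK,W)=15, d(FK,Y)=15/2, d(FK,Z)=25
iteration 3: select FK,Y (d=15/2); attach at lengths (9/4, 15/4); label the merged cluster FKY
  updated: d(BL,FKY)=107/6, d(FKY,W)=49/3, d(FKY,Z)=68/3
iteration 4: select W,Z (d=13); attach at lengths (13/2, 13/2); label the merged cluster WZ
  updated: d(BL,WZ)=91/4, d(FKY,WZ)=39/2
iteration 5: select BL,FKY (d=107/6); attach at lengths (95/12, 31/6); label the merged cluster BFKLY
  updated: d(BFKLY,WZ)=104/5
iteration 6: select BFKLY,WZ (d=104/5); attach at lengths (89/60, 39/10); label the merged cluster BFKLWYZ
final tree: (((B:1,L:1):95/12,((F:3/2,K:3/2):9/4,Y:15/4):31/6):89/60,(W:13/2,Z:13/2):39/10)
total length: 637/15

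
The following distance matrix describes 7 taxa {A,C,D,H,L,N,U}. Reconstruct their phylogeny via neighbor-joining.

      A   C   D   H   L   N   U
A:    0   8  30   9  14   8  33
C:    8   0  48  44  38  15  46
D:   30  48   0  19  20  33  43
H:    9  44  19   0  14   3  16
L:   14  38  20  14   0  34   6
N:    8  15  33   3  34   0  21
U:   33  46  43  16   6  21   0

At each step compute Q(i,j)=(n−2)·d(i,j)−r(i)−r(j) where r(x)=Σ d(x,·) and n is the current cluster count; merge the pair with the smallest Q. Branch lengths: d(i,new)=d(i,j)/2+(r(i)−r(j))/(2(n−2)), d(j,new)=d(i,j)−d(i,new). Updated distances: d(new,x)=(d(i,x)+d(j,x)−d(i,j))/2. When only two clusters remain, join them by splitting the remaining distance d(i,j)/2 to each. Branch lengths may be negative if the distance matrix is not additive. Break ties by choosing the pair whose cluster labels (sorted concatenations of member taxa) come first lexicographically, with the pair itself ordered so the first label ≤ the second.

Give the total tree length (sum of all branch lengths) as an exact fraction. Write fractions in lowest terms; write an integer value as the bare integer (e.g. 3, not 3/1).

1949/32

1. join A+C (d=8, Q=-261) ⇒ AC; edges |A|=-57/10, |C|=137/10
  updated: d(AC,D)=35, d(AC,H)=45/2, d(AC,L)=22, d(AC,N)=15/2, d(AC,U)=71/2
2. join L+U (d=6, Q=-387/2) ⇒ LU; edges |L|=-3/16, |U|=99/16
  updated: d(AC,LU)=103/4, d(D,LU)=57/2, d(H,LU)=12, d(LU,N)=49/2
3. join AC+N (d=15/2, Q=-545/4) ⇒ ACN; edges |AC|=181/24, |N|=-1/24
  updated: d(ACN,D)=121/4, d(ACN,H)=9, d(ACN,LU)=171/8
4. join ACN+H (d=9, Q=-661/8) ⇒ ACHN; edges |ACN|=309/32, |H|=-21/32
  updated: d(ACHN,D)=161/8, d(ACHN,LU)=195/16
5. join ACHN+D (d=161/8, Q=-973/16) ⇒ ACDHN; edges |ACHN|=61/32, |D|=583/32
  updated: d(ACDHN,LU)=329/32
6. join ACDHN+LU (d=329/32) ⇒ ACDHLNU; edges |ACDHN|=329/64, |LU|=329/64
final tree: (((((A:-57/10,C:137/10):181/24,N:-1/24):309/32,H:-21/32):61/32,D:583/32):329/64,(L:-3/16,U:99/16):329/64)
total length: 1949/32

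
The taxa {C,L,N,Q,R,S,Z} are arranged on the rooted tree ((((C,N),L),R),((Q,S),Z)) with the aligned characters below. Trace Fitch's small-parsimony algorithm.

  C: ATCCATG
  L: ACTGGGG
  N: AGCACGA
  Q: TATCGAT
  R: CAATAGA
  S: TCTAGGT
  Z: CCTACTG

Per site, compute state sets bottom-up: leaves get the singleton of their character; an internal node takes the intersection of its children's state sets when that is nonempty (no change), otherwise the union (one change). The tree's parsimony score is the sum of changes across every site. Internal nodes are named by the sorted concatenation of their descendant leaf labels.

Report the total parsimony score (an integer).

CN@0: {A} ∩ {A} = {A} (intersection, +0)
CLN@0: {A} ∩ {A} = {A} (intersection, +0)
CLNR@0: {A} ∪ {C} = {A,C} (union, +1)
QS@0: {T} ∩ {T} = {T} (intersection, +0)
QSZ@0: {T} ∪ {C} = {C,T} (union, +1)
CLNQRSZ@0: {A,C} ∩ {C,T} = {C} (intersection, +0)
CN@1: {T} ∪ {G} = {G,T} (union, +1)
CLN@1: {G,T} ∪ {C} = {C,G,T} (union, +1)
CLNR@1: {C,G,T} ∪ {A} = {A,C,G,T} (union, +1)
QS@1: {A} ∪ {C} = {A,C} (union, +1)
QSZ@1: {A,C} ∩ {C} = {C} (intersection, +0)
CLNQRSZ@1: {A,C,G,T} ∩ {C} = {C} (intersection, +0)
CN@2: {C} ∩ {C} = {C} (intersection, +0)
CLN@2: {C} ∪ {T} = {C,T} (union, +1)
CLNR@2: {C,T} ∪ {A} = {A,C,T} (union, +1)
QS@2: {T} ∩ {T} = {T} (intersection, +0)
QSZ@2: {T} ∩ {T} = {T} (intersection, +0)
CLNQRSZ@2: {A,C,T} ∩ {T} = {T} (intersection, +0)
CN@3: {C} ∪ {A} = {A,C} (union, +1)
CLN@3: {A,C} ∪ {G} = {A,C,G} (union, +1)
CLNR@3: {A,C,G} ∪ {T} = {A,C,G,T} (union, +1)
QS@3: {C} ∪ {A} = {A,C} (union, +1)
QSZ@3: {A,C} ∩ {A} = {A} (intersection, +0)
CLNQRSZ@3: {A,C,G,T} ∩ {A} = {A} (intersection, +0)
CN@4: {A} ∪ {C} = {A,C} (union, +1)
CLN@4: {A,C} ∪ {G} = {A,C,G} (union, +1)
CLNR@4: {A,C,G} ∩ {A} = {A} (intersection, +0)
QS@4: {G} ∩ {G} = {G} (intersection, +0)
QSZ@4: {G} ∪ {C} = {C,G} (union, +1)
CLNQRSZ@4: {A} ∪ {C,G} = {A,C,G} (union, +1)
CN@5: {T} ∪ {G} = {G,T} (union, +1)
CLN@5: {G,T} ∩ {G} = {G} (intersection, +0)
CLNR@5: {G} ∩ {G} = {G} (intersection, +0)
QS@5: {A} ∪ {G} = {A,G} (union, +1)
QSZ@5: {A,G} ∪ {T} = {A,G,T} (union, +1)
CLNQRSZ@5: {G} ∩ {A,G,T} = {G} (intersection, +0)
CN@6: {G} ∪ {A} = {A,G} (union, +1)
CLN@6: {A,G} ∩ {G} = {G} (intersection, +0)
CLNR@6: {G} ∪ {A} = {A,G} (union, +1)
QS@6: {T} ∩ {T} = {T} (intersection, +0)
QSZ@6: {T} ∪ {G} = {G,T} (union, +1)
CLNQRSZ@6: {A,G} ∩ {G,T} = {G} (intersection, +0)
per-site changes: [2, 4, 2, 4, 4, 3, 3]; total = 22

22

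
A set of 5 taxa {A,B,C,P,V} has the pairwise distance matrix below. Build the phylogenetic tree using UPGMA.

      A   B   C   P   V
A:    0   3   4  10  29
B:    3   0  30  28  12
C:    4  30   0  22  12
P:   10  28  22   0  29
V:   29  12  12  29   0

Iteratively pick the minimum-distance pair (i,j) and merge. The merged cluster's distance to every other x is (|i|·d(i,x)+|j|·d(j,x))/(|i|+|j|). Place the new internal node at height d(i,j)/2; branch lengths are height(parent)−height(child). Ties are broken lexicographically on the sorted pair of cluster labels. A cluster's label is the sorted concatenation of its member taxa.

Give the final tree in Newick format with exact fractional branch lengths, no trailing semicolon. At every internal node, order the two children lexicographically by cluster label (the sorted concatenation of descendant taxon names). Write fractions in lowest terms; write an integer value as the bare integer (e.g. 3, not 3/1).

(((A:3/2,B:3/2):63/8,(C:6,V:6):27/8):7/4,P:89/8)

step 1: merge (A,B) at d=3; branch lengths A→3/2, B→3/2; new cluster AB
  updated: d(AB,C)=17, d(AB,P)=19, d(AB,V)=41/2
step 2: merge (C,V) at d=12; branch lengths C→6, V→6; new cluster CV
  updated: d(AB,CV)=75/4, d(CV,P)=51/2
step 3: merge (AB,CV) at d=75/4; branch lengths AB→63/8, CV→27/8; new cluster ABCV
  updated: d(ABCV,P)=89/4
step 4: merge (ABCV,P) at d=89/4; branch lengths ABCV→7/4, P→89/8; new cluster ABCPV
final tree: (((A:3/2,B:3/2):63/8,(C:6,V:6):27/8):7/4,P:89/8)
total length: 313/8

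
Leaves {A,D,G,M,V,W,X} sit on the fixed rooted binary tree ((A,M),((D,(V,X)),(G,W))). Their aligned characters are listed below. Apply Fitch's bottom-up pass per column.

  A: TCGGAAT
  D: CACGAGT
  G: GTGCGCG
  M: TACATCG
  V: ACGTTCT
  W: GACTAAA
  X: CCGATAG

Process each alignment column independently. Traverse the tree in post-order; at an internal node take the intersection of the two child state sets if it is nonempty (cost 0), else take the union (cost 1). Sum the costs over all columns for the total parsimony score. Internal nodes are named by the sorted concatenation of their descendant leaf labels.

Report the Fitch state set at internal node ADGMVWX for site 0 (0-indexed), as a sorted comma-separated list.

C,G,T

[col 0] AM: children A:{T}, M:{T} ∩→ {T}; cost 0
[col 0] VX: children V:{A}, X:{C} ∪→ {A,C}; cost 1
[col 0] DVX: children D:{C}, VX:{A,C} ∩→ {C}; cost 0
[col 0] GW: children G:{G}, W:{G} ∩→ {G}; cost 0
[col 0] DGVWX: children DVX:{C}, GW:{G} ∪→ {C,G}; cost 1
[col 0] ADGMVWX: children AM:{T}, DGVWX:{C,G} ∪→ {C,G,T}; cost 1
[col 1] AM: children A:{C}, M:{A} ∪→ {A,C}; cost 1
[col 1] VX: children V:{C}, X:{C} ∩→ {C}; cost 0
[col 1] DVX: children D:{A}, VX:{C} ∪→ {A,C}; cost 1
[col 1] GW: children G:{T}, W:{A} ∪→ {A,T}; cost 1
[col 1] DGVWX: children DVX:{A,C}, GW:{A,T} ∩→ {A}; cost 0
[col 1] ADGMVWX: children AM:{A,C}, DGVWX:{A} ∩→ {A}; cost 0
[col 2] AM: children A:{G}, M:{C} ∪→ {C,G}; cost 1
[col 2] VX: children V:{G}, X:{G} ∩→ {G}; cost 0
[col 2] DVX: children D:{C}, VX:{G} ∪→ {C,G}; cost 1
[col 2] GW: children G:{G}, W:{C} ∪→ {C,G}; cost 1
[col 2] DGVWX: children DVX:{C,G}, GW:{C,G} ∩→ {C,G}; cost 0
[col 2] ADGMVWX: children AM:{C,G}, DGVWX:{C,G} ∩→ {C,G}; cost 0
[col 3] AM: children A:{G}, M:{A} ∪→ {A,G}; cost 1
[col 3] VX: children V:{T}, X:{A} ∪→ {A,T}; cost 1
[col 3] DVX: children D:{G}, VX:{A,T} ∪→ {A,G,T}; cost 1
[col 3] GW: children G:{C}, W:{T} ∪→ {C,T}; cost 1
[col 3] DGVWX: children DVX:{A,G,T}, GW:{C,T} ∩→ {T}; cost 0
[col 3] ADGMVWX: children AM:{A,G}, DGVWX:{T} ∪→ {A,G,T}; cost 1
[col 4] AM: children A:{A}, M:{T} ∪→ {A,T}; cost 1
[col 4] VX: children V:{T}, X:{T} ∩→ {T}; cost 0
[col 4] DVX: children D:{A}, VX:{T} ∪→ {A,T}; cost 1
[col 4] GW: children G:{G}, W:{A} ∪→ {A,G}; cost 1
[col 4] DGVWX: children DVX:{A,T}, GW:{A,G} ∩→ {A}; cost 0
[col 4] ADGMVWX: children AM:{A,T}, DGVWX:{A} ∩→ {A}; cost 0
[col 5] AM: children A:{A}, M:{C} ∪→ {A,C}; cost 1
[col 5] VX: children V:{C}, X:{A} ∪→ {A,C}; cost 1
[col 5] DVX: children D:{G}, VX:{A,C} ∪→ {A,C,G}; cost 1
[col 5] GW: children G:{C}, W:{A} ∪→ {A,C}; cost 1
[col 5] DGVWX: children DVX:{A,C,G}, GW:{A,C} ∩→ {A,C}; cost 0
[col 5] ADGMVWX: children AM:{A,C}, DGVWX:{A,C} ∩→ {A,C}; cost 0
[col 6] AM: children A:{T}, M:{G} ∪→ {G,T}; cost 1
[col 6] VX: children V:{T}, X:{G} ∪→ {G,T}; cost 1
[col 6] DVX: children D:{T}, VX:{G,T} ∩→ {T}; cost 0
[col 6] GW: children G:{G}, W:{A} ∪→ {A,G}; cost 1
[col 6] DGVWX: children DVX:{T}, GW:{A,G} ∪→ {A,G,T}; cost 1
[col 6] ADGMVWX: children AM:{G,T}, DGVWX:{A,G,T} ∩→ {G,T}; cost 0
per-site changes: [3, 3, 3, 5, 3, 4, 4]; total = 25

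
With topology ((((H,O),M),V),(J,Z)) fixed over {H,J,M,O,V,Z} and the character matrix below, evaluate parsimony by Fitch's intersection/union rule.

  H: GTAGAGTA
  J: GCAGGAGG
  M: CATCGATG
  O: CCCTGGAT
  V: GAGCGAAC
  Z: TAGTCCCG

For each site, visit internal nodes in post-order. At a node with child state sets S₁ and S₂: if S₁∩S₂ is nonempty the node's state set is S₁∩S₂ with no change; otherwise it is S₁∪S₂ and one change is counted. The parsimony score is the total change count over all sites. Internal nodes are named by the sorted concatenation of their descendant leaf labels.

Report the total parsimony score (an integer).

25

HO@0: {G} ∪ {C} = {C,G} (union, +1)
HMO@0: {C,G} ∩ {C} = {C} (intersection, +0)
HMOV@0: {C} ∪ {G} = {C,G} (union, +1)
JZ@0: {G} ∪ {T} = {G,T} (union, +1)
HJMOVZ@0: {C,G} ∩ {G,T} = {G} (intersection, +0)
HO@1: {T} ∪ {C} = {C,T} (union, +1)
HMO@1: {C,T} ∪ {A} = {A,C,T} (union, +1)
HMOV@1: {A,C,T} ∩ {A} = {A} (intersection, +0)
JZ@1: {C} ∪ {A} = {A,C} (union, +1)
HJMOVZ@1: {A} ∩ {A,C} = {A} (intersection, +0)
HO@2: {A} ∪ {C} = {A,C} (union, +1)
HMO@2: {A,C} ∪ {T} = {A,C,T} (union, +1)
HMOV@2: {A,C,T} ∪ {G} = {A,C,G,T} (union, +1)
JZ@2: {A} ∪ {G} = {A,G} (union, +1)
HJMOVZ@2: {A,C,G,T} ∩ {A,G} = {A,G} (intersection, +0)
HO@3: {G} ∪ {T} = {G,T} (union, +1)
HMO@3: {G,T} ∪ {C} = {C,G,T} (union, +1)
HMOV@3: {C,G,T} ∩ {C} = {C} (intersection, +0)
JZ@3: {G} ∪ {T} = {G,T} (union, +1)
HJMOVZ@3: {C} ∪ {G,T} = {C,G,T} (union, +1)
HO@4: {A} ∪ {G} = {A,G} (union, +1)
HMO@4: {A,G} ∩ {G} = {G} (intersection, +0)
HMOV@4: {G} ∩ {G} = {G} (intersection, +0)
JZ@4: {G} ∪ {C} = {C,G} (union, +1)
HJMOVZ@4: {G} ∩ {C,G} = {G} (intersection, +0)
HO@5: {G} ∩ {G} = {G} (intersection, +0)
HMO@5: {G} ∪ {A} = {A,G} (union, +1)
HMOV@5: {A,G} ∩ {A} = {A} (intersection, +0)
JZ@5: {A} ∪ {C} = {A,C} (union, +1)
HJMOVZ@5: {A} ∩ {A,C} = {A} (intersection, +0)
HO@6: {T} ∪ {A} = {A,T} (union, +1)
HMO@6: {A,T} ∩ {T} = {T} (intersection, +0)
HMOV@6: {T} ∪ {A} = {A,T} (union, +1)
JZ@6: {G} ∪ {C} = {C,G} (union, +1)
HJMOVZ@6: {A,T} ∪ {C,G} = {A,C,G,T} (union, +1)
HO@7: {A} ∪ {T} = {A,T} (union, +1)
HMO@7: {A,T} ∪ {G} = {A,G,T} (union, +1)
HMOV@7: {A,G,T} ∪ {C} = {A,C,G,T} (union, +1)
JZ@7: {G} ∩ {G} = {G} (intersection, +0)
HJMOVZ@7: {A,C,G,T} ∩ {G} = {G} (intersection, +0)
per-site changes: [3, 3, 4, 4, 2, 2, 4, 3]; total = 25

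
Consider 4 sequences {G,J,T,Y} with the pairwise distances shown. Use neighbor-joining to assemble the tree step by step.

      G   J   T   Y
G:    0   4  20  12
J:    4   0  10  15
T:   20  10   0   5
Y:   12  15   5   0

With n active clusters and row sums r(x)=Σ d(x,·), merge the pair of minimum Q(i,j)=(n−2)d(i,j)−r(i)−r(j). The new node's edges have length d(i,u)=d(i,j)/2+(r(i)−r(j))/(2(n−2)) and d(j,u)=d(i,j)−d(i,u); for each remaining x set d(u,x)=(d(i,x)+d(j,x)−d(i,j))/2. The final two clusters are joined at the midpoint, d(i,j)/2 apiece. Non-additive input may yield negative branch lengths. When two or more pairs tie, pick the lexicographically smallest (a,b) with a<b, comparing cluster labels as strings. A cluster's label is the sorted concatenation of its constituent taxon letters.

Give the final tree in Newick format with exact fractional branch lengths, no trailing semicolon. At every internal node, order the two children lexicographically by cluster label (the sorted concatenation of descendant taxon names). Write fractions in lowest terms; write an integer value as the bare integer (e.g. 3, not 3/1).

step 1: merge (G,J) at d=4, Q=-57; branch lengths G→15/4, J→1/4; new cluster GJ
  updated: d(GJ,T)=13, d(GJ,Y)=23/2
step 2: merge (GJ,T) at d=13, Q=-59/2; branch lengths GJ→39/4, T→13/4; new cluster GJT
  updated: d(GJT,Y)=7/4
step 3: merge (GJT,Y) at d=7/4; branch lengths GJT→7/8, Y→7/8; new cluster GJTY
final tree: (((G:15/4,J:1/4):39/4,T:13/4):7/8,Y:7/8)
total length: 75/4

(((G:15/4,J:1/4):39/4,T:13/4):7/8,Y:7/8)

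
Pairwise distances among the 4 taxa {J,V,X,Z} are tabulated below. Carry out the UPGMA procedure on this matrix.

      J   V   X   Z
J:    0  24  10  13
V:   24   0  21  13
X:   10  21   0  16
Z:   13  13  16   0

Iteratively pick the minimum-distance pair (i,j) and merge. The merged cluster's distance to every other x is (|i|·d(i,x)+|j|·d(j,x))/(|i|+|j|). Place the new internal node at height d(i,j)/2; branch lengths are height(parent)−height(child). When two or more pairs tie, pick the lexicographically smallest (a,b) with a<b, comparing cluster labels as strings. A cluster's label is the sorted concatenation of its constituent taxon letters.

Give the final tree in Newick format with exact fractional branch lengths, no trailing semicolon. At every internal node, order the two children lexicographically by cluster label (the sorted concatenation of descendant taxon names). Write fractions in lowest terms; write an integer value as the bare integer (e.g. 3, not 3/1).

iteration 1: select J,X (d=10); attach at lengths (5, 5); label the merged cluster JX
  updated: d(JX,V)=45/2, d(JX,Z)=29/2
iteration 2: select V,Z (d=13); attach at lengths (13/2, 13/2); label the merged cluster VZ
  updated: d(JX,VZ)=37/2
iteration 3: select JX,VZ (d=37/2); attach at lengths (17/4, 11/4); label the merged cluster JVXZ
final tree: ((J:5,X:5):17/4,(V:13/2,Z:13/2):11/4)
total length: 30

((J:5,X:5):17/4,(V:13/2,Z:13/2):11/4)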